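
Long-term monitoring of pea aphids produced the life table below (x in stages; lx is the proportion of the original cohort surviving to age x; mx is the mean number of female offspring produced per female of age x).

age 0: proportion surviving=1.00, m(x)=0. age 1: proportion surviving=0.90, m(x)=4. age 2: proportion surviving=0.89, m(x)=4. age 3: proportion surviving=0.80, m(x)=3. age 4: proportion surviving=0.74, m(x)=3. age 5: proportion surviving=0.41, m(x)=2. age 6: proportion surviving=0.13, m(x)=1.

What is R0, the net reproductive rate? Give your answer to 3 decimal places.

12.730

lx·mx by age: 0, 3.6, 3.56, 2.4, 2.22, 0.82, 0.13
R0 = Σ lx·mx = 12.73 → 12.730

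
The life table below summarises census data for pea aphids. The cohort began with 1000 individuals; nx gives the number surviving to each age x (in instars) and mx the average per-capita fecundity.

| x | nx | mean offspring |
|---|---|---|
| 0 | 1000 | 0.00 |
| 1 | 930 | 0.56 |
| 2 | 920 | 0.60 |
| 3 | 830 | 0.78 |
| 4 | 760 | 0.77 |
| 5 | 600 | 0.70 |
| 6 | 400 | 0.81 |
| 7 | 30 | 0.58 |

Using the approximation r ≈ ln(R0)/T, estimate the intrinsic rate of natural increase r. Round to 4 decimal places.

0.3412

lx = nx/n0 = nx/1000: 1, 0.93, 0.92, 0.83, 0.76, 0.6, 0.4, 0.03
R0 = Σ lx·mx = 0 + 0.5208 + 0.552 + 0.6474 + 0.5852 + 0.42 + 0.324 + 0.0174 = 3.0668
Σ x·lx·mx = 10.0736; T = 10.0736/3.0668 = 3.28473…
r ≈ ln(R0)/T = ln(3.0668)/3.28473… = 0.341165… → 0.3412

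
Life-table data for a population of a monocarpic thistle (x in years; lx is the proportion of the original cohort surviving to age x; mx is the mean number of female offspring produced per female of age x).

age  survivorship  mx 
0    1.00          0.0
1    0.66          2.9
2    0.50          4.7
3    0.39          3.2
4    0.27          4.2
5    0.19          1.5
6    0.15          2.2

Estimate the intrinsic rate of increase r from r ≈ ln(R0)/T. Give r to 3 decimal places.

R0 = Σ lx·mx = 0 + 1.914 + 2.35 + 1.248 + 1.134 + 0.285 + 0.33 = 7.261
Σ x·lx·mx = 18.299; T = 18.299/7.261 = 2.52018…
r ≈ ln(R0)/T = ln(7.261)/2.52018… = 0.78666… → 0.787

0.787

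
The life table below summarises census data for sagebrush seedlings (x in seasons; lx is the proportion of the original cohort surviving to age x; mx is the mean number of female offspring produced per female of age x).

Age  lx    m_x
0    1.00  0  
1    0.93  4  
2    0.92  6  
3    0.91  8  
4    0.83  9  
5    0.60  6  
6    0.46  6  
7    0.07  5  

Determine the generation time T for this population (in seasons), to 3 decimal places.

lx·mx: 0, 3.72, 5.52, 7.28, 7.47, 3.6, 2.76, 0.35 → R0 = 30.7
x·lx·mx: 0, 3.72, 11.04, 21.84, 29.88, 18, 16.56, 2.45 → Σ = 103.49
T = 103.49 / 30.7 = 3.37101… → 3.371

3.371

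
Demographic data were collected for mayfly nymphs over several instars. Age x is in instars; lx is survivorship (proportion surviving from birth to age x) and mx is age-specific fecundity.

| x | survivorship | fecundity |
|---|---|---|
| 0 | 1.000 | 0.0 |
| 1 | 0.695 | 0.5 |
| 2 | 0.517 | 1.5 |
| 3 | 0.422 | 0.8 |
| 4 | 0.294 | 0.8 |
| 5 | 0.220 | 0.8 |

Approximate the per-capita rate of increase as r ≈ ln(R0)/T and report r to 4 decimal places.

0.2480

R0 = Σ lx·mx = 0 + 0.3475 + 0.7755 + 0.3376 + 0.2352 + 0.176 = 1.8718
Σ x·lx·mx = 4.7321; T = 4.7321/1.8718 = 2.5281…
r ≈ ln(R0)/T = ln(1.8718)/2.5281… = 0.247973… → 0.2480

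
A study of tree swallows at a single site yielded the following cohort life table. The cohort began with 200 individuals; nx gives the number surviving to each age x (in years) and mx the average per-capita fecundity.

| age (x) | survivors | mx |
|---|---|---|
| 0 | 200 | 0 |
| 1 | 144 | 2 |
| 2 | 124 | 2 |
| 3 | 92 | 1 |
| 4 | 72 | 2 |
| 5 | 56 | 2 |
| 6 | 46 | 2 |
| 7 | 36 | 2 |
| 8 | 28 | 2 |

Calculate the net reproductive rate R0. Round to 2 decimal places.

lx = nx/n0 = nx/200: 1, 0.72, 0.62, 0.46, 0.36, 0.28, 0.23, 0.18, 0.14
lx·mx by age: 0, 1.44, 1.24, 0.46, 0.72, 0.56, 0.46, 0.36, 0.28
R0 = Σ lx·mx = 5.52 → 5.52

5.52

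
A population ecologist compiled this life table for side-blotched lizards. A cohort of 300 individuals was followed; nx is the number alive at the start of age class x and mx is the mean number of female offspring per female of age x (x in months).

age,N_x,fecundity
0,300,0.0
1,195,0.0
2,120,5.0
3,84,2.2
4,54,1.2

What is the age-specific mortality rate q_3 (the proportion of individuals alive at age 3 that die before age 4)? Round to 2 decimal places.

0.36

lx = nx/n0 = nx/300: 1, 0.65, 0.4, 0.28, 0.18
q_3 = (l_3 − l_4) / l_3 = (0.28 − 0.18) / 0.28
     = 0.1 / 0.28 = 0.357143… → 0.36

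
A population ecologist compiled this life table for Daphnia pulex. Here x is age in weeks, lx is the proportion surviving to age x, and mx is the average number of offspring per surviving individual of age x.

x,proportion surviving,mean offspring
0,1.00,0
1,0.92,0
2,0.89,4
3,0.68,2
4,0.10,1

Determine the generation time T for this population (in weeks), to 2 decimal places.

lx·mx: 0, 0, 3.56, 1.36, 0.1 → R0 = 5.02
x·lx·mx: 0, 0, 7.12, 4.08, 0.4 → Σ = 11.6
T = 11.6 / 5.02 = 2.310757… → 2.31

2.31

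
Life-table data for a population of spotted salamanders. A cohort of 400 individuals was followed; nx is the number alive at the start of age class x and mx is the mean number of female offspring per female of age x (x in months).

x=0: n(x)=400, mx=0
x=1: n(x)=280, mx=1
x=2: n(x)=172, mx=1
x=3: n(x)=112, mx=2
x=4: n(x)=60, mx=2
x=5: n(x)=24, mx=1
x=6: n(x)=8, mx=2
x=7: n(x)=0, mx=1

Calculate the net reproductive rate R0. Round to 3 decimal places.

lx = nx/n0 = nx/400: 1, 0.7, 0.43, 0.28, 0.15, 0.06, 0.02, 0
lx·mx by age: 0, 0.7, 0.43, 0.56, 0.3, 0.06, 0.04, 0
R0 = Σ lx·mx = 2.09 → 2.090

2.090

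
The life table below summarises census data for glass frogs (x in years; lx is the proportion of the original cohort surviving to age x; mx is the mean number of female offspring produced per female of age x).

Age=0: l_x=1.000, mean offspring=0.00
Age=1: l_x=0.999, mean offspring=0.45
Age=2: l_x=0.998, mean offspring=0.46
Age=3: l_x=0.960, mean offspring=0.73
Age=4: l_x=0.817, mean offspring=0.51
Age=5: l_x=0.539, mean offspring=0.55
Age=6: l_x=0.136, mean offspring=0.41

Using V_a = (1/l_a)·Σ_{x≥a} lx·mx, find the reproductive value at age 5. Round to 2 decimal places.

lx·mx for x ≥ 5: 0.29645, 0.05576 → sum = 0.35221
V_5 = 0.35221 / l_5 = 0.35221 / 0.539 = 0.653451… → 0.65

0.65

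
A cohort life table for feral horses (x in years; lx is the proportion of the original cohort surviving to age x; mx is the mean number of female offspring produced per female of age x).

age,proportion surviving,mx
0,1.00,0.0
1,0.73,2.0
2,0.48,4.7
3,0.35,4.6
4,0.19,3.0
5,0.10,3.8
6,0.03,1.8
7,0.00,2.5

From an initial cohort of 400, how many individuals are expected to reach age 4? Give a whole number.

76

Expected survivors = N0 · l_4 = 400 × 0.19 = 76 → 76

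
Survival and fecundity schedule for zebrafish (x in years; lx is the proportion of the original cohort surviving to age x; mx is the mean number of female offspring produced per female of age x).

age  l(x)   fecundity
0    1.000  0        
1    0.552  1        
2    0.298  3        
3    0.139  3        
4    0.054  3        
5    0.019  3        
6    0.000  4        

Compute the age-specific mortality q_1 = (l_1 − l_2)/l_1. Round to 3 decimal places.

q_1 = (l_1 − l_2) / l_1 = (0.552 − 0.298) / 0.552
     = 0.254 / 0.552 = 0.460145… → 0.460

0.460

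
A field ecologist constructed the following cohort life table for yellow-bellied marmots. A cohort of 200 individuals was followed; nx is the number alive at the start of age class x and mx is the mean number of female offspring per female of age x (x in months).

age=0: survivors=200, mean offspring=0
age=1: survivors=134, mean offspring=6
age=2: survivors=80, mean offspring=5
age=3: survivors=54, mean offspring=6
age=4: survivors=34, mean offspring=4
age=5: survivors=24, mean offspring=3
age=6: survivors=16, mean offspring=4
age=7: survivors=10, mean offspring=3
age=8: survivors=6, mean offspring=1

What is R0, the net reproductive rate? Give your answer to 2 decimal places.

lx = nx/n0 = nx/200: 1, 0.67, 0.4, 0.27, 0.17, 0.12, 0.08, 0.05, 0.03
lx·mx by age: 0, 4.02, 2, 1.62, 0.68, 0.36, 0.32, 0.15, 0.03
R0 = Σ lx·mx = 9.18 → 9.18

9.18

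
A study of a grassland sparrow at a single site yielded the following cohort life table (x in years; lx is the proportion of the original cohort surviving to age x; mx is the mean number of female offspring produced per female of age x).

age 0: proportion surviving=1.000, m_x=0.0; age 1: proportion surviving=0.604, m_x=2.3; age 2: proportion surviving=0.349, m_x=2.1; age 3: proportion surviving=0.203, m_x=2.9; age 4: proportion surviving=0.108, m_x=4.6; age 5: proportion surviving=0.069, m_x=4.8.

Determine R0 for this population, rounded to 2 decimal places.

3.54

lx·mx by age: 0, 1.3892, 0.7329, 0.5887, 0.4968, 0.3312
R0 = Σ lx·mx = 3.5388 → 3.54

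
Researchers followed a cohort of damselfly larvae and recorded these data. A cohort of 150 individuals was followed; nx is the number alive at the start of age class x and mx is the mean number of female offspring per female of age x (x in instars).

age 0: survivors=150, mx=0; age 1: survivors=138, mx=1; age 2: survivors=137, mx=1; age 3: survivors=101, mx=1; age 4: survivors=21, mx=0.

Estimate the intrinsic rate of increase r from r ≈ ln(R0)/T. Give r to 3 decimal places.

lx = nx/n0 = nx/150: 1, 0.92, 0.91333…, 0.67333…, 0.14
R0 = Σ lx·mx = 0 + 0.92 + 0.91333… + 0.67333… + 0 = 2.506667…
Σ x·lx·mx = 4.766667…; T = 4.766667…/2.506667… = 1.9016…
r ≈ ln(R0)/T = ln(2.506667…)/1.9016… = 0.48325… → 0.483

0.483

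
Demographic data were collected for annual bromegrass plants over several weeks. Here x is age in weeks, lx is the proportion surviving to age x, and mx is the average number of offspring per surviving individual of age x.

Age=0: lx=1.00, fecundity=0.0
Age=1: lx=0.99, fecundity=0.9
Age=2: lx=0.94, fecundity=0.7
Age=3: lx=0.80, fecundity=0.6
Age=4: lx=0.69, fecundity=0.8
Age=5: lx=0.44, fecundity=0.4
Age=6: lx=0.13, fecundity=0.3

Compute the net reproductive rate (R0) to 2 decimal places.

lx·mx by age: 0, 0.891, 0.658, 0.48, 0.552, 0.176, 0.039
R0 = Σ lx·mx = 2.796 → 2.80

2.80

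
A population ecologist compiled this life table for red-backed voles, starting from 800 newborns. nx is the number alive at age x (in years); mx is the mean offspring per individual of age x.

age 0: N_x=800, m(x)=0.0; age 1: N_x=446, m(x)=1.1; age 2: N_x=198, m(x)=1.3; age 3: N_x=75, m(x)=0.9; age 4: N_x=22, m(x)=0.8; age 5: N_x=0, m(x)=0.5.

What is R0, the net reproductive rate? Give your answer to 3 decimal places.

1.041

lx = nx/n0 = nx/800: 1, 0.5575, 0.2475, 0.09375, 0.0275, 0
lx·mx by age: 0, 0.61325, 0.32175, 0.084375, 0.022, 0
R0 = Σ lx·mx = 1.041375 → 1.041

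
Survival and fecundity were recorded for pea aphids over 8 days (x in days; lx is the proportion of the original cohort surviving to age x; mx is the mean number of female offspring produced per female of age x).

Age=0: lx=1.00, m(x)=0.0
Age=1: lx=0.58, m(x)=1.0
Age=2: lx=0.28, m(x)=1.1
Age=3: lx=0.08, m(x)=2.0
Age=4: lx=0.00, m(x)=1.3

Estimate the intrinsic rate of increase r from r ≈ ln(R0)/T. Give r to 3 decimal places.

0.029

R0 = Σ lx·mx = 0 + 0.58 + 0.308 + 0.16 + 0 = 1.048
Σ x·lx·mx = 1.676; T = 1.676/1.048 = 1.59924…
r ≈ ln(R0)/T = ln(1.048)/1.59924… = 0.02932… → 0.029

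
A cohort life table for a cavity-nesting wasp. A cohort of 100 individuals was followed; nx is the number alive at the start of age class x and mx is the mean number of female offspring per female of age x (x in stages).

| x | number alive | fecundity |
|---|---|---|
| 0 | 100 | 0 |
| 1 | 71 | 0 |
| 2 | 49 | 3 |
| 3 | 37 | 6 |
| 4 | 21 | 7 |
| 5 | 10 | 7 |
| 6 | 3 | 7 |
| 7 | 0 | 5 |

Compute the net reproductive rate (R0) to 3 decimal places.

6.070

lx = nx/n0 = nx/100: 1, 0.71, 0.49, 0.37, 0.21, 0.1, 0.03, 0
lx·mx by age: 0, 0, 1.47, 2.22, 1.47, 0.7, 0.21, 0
R0 = Σ lx·mx = 6.07 → 6.070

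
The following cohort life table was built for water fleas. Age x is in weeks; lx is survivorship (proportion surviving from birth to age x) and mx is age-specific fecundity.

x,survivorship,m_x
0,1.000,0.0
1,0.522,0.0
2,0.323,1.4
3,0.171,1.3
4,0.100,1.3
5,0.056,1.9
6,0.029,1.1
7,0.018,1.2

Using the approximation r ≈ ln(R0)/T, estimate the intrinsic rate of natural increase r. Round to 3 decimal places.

R0 = Σ lx·mx = 0 + 0 + 0.4522 + 0.2223 + 0.13 + 0.1064 + 0.0319 + 0.0216 = 0.9644
Σ x·lx·mx = 2.9659; T = 2.9659/0.9644 = 3.07538…
r ≈ ln(R0)/T = ln(0.9644)/3.07538… = -0.01179… → -0.012

-0.012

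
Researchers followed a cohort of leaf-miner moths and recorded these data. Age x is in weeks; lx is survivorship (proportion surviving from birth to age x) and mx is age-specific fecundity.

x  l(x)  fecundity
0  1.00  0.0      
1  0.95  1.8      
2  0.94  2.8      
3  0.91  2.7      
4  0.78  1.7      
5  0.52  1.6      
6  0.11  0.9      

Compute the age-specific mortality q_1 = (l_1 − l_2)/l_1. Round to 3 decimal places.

0.011

q_1 = (l_1 − l_2) / l_1 = (0.95 − 0.94) / 0.95
     = 0.01 / 0.95 = 0.010526… → 0.011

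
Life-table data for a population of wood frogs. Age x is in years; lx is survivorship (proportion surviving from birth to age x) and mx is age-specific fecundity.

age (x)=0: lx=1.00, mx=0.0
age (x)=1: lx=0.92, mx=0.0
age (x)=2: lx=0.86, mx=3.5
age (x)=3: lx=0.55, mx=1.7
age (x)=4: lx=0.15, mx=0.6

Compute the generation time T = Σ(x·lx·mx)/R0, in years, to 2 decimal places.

2.28

lx·mx: 0, 0, 3.01, 0.935, 0.09 → R0 = 4.035
x·lx·mx: 0, 0, 6.02, 2.805, 0.36 → Σ = 9.185
T = 9.185 / 4.035 = 2.276332… → 2.28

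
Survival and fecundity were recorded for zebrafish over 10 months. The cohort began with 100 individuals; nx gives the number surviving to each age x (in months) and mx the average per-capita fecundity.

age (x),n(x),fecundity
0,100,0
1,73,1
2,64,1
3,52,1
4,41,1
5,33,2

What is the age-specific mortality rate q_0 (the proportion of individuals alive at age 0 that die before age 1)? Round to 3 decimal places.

0.270

lx = nx/n0 = nx/100: 1, 0.73, 0.64, 0.52, 0.41, 0.33
q_0 = (l_0 − l_1) / l_0 = (1 − 0.73) / 1
     = 0.27 / 1 = 0.27 → 0.270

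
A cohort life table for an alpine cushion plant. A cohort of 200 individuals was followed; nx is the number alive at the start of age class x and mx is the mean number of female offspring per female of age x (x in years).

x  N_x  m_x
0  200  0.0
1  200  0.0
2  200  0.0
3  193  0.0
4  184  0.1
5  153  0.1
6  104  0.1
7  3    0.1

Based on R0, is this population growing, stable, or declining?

declining

lx = nx/n0 = nx/200: 1, 1, 1, 0.965, 0.92, 0.765, 0.52, 0.015
R0 = Σ lx·mx = 0 + 0 + 0 + 0 + 0.092 + 0.0765 + 0.052 + 0.0015 = 0.222
R0 < 1, so the population is declining.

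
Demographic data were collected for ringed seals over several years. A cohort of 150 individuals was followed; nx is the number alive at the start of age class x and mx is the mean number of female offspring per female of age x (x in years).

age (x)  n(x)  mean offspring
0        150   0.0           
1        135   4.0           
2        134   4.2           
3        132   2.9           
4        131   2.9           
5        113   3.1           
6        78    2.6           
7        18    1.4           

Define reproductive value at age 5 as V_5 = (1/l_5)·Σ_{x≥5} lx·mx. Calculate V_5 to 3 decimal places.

5.118

lx = nx/n0 = nx/150: 1, 0.9, 0.89333…, 0.88, 0.87333…, 0.75333…, 0.52, 0.12
lx·mx for x ≥ 5: 2.335333…, 1.352, 0.168 → sum = 3.855333…
V_5 = 3.855333… / l_5 = 3.855333… / 0.753333… = 5.117699… → 5.118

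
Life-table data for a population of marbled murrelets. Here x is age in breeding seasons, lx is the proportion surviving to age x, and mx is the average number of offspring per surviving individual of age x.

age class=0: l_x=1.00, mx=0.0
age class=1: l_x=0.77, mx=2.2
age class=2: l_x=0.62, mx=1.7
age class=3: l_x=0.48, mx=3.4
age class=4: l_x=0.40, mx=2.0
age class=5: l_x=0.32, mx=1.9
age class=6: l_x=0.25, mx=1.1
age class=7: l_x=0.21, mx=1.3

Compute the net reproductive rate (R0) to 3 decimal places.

lx·mx by age: 0, 1.694, 1.054, 1.632, 0.8, 0.608, 0.275, 0.273
R0 = Σ lx·mx = 6.336 → 6.336

6.336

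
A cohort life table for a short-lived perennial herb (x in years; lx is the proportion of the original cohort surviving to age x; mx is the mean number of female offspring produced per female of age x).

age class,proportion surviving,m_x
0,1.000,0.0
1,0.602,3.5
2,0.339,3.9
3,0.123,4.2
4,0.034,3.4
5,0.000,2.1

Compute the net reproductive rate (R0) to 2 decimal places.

4.06

lx·mx by age: 0, 2.107, 1.3221, 0.5166, 0.1156, 0
R0 = Σ lx·mx = 4.0613 → 4.06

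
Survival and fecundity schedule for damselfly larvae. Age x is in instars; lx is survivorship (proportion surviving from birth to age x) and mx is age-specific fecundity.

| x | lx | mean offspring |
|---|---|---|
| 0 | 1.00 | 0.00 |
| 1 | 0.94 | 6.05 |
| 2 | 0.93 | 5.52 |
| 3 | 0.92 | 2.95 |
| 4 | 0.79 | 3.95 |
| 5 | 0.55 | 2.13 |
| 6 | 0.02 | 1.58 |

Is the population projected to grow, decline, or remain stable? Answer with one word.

R0 = Σ lx·mx = 0 + 5.687 + 5.1336 + 2.714 + 3.1205 + 1.1715 + 0.0316 = 17.8582
R0 > 1, so the population is growing.

growing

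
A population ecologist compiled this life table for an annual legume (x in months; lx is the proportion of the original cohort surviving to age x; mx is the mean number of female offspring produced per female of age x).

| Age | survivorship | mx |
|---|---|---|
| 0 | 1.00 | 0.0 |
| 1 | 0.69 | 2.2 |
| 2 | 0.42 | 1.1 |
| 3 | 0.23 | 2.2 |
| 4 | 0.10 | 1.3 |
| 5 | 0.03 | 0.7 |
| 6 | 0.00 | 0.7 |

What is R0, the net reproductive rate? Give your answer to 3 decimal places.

2.637

lx·mx by age: 0, 1.518, 0.462, 0.506, 0.13, 0.021, 0
R0 = Σ lx·mx = 2.637 → 2.637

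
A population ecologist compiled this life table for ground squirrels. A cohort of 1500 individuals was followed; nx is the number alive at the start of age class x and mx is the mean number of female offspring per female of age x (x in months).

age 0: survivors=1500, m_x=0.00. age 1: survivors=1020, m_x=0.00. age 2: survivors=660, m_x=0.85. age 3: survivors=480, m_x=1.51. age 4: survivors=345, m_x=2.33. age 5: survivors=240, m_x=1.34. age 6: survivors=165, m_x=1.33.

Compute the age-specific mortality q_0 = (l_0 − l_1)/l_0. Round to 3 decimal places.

0.320

lx = nx/n0 = nx/1500: 1, 0.68, 0.44, 0.32, 0.23, 0.16, 0.11
q_0 = (l_0 − l_1) / l_0 = (1 − 0.68) / 1
     = 0.32 / 1 = 0.32 → 0.320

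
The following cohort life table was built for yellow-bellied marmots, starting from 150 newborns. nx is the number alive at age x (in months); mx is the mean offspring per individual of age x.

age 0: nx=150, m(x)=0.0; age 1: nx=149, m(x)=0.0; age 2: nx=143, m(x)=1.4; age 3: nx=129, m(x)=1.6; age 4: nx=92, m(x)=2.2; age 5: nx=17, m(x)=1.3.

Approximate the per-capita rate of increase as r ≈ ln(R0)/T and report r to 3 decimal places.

lx = nx/n0 = nx/150: 1, 0.99333…, 0.95333…, 0.86, 0.61333…, 0.11333…
R0 = Σ lx·mx = 0 + 0 + 1.33467… + 1.376 + 1.34933… + 0.14733… = 4.207333…
Σ x·lx·mx = 12.931333…; T = 12.931333…/4.207333… = 3.07352…
r ≈ ln(R0)/T = ln(4.207333…)/3.07352… = 0.46749… → 0.467

0.467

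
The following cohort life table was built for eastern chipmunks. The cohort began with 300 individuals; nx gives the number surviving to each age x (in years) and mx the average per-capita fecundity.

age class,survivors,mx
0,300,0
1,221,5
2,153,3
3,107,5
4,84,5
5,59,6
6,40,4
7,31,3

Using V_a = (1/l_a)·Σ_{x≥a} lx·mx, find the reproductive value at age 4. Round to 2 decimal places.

12.23

lx = nx/n0 = nx/300: 1, 0.73667…, 0.51, 0.35667…, 0.28, 0.19667…, 0.13333…, 0.10333…
lx·mx for x ≥ 4: 1.4, 1.18…, 0.533333…, 0.31… → sum = 3.423333…
V_4 = 3.423333… / l_4 = 3.423333… / 0.28 = 12.22619… → 12.23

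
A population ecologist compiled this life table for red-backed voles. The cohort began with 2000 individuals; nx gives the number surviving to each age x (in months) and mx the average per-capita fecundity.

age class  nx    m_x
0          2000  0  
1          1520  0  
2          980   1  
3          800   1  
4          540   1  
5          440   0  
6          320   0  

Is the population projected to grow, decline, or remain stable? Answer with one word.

lx = nx/n0 = nx/2000: 1, 0.76, 0.49, 0.4, 0.27, 0.22, 0.16
R0 = Σ lx·mx = 0 + 0 + 0.49 + 0.4 + 0.27 + 0 + 0 = 1.16
R0 > 1, so the population is growing.

growing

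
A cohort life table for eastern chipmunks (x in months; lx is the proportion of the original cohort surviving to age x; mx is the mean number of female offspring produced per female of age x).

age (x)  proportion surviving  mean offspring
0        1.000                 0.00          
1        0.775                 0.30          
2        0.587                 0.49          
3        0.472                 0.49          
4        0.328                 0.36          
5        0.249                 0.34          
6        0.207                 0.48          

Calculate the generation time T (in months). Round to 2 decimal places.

2.84

lx·mx: 0, 0.2325, 0.28763, 0.23128, 0.11808, 0.08466, 0.09936 → R0 = 1.05351
x·lx·mx: 0, 0.2325, 0.57526, 0.69384, 0.47232, 0.4233, 0.59616 → Σ = 2.99338
T = 2.99338 / 1.05351 = 2.84134… → 2.84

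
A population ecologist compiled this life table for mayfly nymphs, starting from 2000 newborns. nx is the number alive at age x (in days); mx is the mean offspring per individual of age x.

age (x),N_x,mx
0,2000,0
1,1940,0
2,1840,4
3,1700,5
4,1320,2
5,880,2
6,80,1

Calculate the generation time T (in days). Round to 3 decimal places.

2.953

lx = nx/n0 = nx/2000: 1, 0.97, 0.92, 0.85, 0.66, 0.44, 0.04
lx·mx: 0, 0, 3.68, 4.25, 1.32, 0.88, 0.04 → R0 = 10.17
x·lx·mx: 0, 0, 7.36, 12.75, 5.28, 4.4, 0.24 → Σ = 30.03
T = 30.03 / 10.17 = 2.952802… → 2.953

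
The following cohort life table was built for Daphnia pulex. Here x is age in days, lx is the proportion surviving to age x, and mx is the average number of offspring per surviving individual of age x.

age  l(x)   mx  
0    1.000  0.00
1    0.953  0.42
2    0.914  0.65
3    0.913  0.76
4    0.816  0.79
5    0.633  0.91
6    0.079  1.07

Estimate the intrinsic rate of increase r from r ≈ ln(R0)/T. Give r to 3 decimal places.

R0 = Σ lx·mx = 0 + 0.40026 + 0.5941 + 0.69388 + 0.64464 + 0.57603 + 0.08453 = 2.99344
Σ x·lx·mx = 9.63599; T = 9.63599/2.99344 = 3.21904…
r ≈ ln(R0)/T = ln(2.99344)/3.21904… = 0.34061… → 0.341

0.341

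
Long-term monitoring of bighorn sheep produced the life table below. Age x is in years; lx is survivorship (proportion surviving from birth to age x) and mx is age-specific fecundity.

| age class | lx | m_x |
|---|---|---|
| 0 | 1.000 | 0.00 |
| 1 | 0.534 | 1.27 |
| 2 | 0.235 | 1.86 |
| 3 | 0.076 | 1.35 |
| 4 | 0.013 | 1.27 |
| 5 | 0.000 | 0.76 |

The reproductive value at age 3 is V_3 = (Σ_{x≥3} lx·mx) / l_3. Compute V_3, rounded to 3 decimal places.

1.567

lx·mx for x ≥ 3: 0.1026, 0.01651, 0 → sum = 0.11911
V_3 = 0.11911 / l_3 = 0.11911 / 0.076 = 1.567237… → 1.567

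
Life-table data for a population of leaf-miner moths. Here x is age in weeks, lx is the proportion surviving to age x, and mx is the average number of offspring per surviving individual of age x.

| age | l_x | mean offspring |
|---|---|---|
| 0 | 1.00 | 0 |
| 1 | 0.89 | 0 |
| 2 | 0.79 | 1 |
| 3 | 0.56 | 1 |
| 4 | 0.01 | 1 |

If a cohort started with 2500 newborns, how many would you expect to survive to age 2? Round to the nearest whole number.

1975

Expected survivors = N0 · l_2 = 2500 × 0.79 = 1975 → 1975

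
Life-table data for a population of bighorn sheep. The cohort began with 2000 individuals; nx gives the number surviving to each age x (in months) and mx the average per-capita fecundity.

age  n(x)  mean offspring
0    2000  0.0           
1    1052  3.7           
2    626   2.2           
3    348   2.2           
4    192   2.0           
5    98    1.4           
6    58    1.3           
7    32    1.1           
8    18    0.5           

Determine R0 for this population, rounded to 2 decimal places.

3.34

lx = nx/n0 = nx/2000: 1, 0.526, 0.313, 0.174, 0.096, 0.049, 0.029, 0.016, 0.009
lx·mx by age: 0, 1.9462, 0.6886, 0.3828, 0.192, 0.0686, 0.0377, 0.0176, 0.0045
R0 = Σ lx·mx = 3.338 → 3.34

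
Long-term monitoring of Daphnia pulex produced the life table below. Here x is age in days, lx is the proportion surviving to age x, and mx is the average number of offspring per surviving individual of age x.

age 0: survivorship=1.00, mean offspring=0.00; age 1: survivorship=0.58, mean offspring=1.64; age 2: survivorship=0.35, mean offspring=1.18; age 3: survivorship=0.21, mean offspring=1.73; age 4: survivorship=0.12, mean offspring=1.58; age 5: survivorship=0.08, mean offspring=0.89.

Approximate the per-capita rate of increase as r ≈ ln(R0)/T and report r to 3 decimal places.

R0 = Σ lx·mx = 0 + 0.9512 + 0.413 + 0.3633 + 0.1896 + 0.0712 = 1.9883
Σ x·lx·mx = 3.9815; T = 3.9815/1.9883 = 2.00246…
r ≈ ln(R0)/T = ln(1.9883)/2.00246… = 0.34322… → 0.343

0.343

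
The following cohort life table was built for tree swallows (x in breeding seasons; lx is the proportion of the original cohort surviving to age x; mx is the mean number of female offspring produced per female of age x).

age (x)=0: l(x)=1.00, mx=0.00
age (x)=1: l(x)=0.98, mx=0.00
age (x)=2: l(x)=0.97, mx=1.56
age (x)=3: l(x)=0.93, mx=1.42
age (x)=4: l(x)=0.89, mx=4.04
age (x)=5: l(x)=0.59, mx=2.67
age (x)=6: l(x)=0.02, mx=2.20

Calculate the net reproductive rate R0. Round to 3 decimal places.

lx·mx by age: 0, 0, 1.5132, 1.3206, 3.5956, 1.5753, 0.044
R0 = Σ lx·mx = 8.0487 → 8.049

8.049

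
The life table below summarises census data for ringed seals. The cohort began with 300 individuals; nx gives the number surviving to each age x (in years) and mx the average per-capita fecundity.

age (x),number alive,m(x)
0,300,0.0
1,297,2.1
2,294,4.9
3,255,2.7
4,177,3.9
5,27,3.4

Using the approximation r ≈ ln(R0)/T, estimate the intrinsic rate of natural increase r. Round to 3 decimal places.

lx = nx/n0 = nx/300: 1, 0.99, 0.98, 0.85, 0.59, 0.09
R0 = Σ lx·mx = 0 + 2.079 + 4.802 + 2.295 + 2.301 + 0.306 = 11.783
Σ x·lx·mx = 29.302; T = 29.302/11.783 = 2.4868…
r ≈ ln(R0)/T = ln(11.783)/2.4868… = 0.9919… → 0.992

0.992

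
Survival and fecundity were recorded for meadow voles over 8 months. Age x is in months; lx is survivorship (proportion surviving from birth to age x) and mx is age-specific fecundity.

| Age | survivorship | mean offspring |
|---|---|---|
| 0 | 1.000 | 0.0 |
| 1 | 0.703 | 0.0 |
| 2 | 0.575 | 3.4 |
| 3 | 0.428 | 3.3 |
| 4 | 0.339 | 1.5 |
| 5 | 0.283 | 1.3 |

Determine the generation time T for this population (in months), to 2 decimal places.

2.83

lx·mx: 0, 0, 1.955, 1.4124, 0.5085, 0.3679 → R0 = 4.2438
x·lx·mx: 0, 0, 3.91, 4.2372, 2.034, 1.8395 → Σ = 12.0207
T = 12.0207 / 4.2438 = 2.832532… → 2.83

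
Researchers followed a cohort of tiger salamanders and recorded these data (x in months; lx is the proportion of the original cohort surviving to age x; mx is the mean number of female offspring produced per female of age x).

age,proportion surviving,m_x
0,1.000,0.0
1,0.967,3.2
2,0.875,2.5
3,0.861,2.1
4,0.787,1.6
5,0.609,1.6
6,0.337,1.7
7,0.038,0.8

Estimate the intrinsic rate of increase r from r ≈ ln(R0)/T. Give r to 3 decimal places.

R0 = Σ lx·mx = 0 + 3.0944 + 2.1875 + 1.8081 + 1.2592 + 0.9744 + 0.5729 + 0.0304 = 9.9269
Σ x·lx·mx = 26.4527; T = 26.4527/9.9269 = 2.66475…
r ≈ ln(R0)/T = ln(9.9269)/2.66475… = 0.86134… → 0.861

0.861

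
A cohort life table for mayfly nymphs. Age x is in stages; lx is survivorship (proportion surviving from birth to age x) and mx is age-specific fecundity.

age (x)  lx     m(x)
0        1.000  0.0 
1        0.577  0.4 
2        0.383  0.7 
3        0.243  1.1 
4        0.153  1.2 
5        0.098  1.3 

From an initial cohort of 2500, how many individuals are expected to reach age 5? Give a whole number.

245

Expected survivors = N0 · l_5 = 2500 × 0.098 = 245 → 245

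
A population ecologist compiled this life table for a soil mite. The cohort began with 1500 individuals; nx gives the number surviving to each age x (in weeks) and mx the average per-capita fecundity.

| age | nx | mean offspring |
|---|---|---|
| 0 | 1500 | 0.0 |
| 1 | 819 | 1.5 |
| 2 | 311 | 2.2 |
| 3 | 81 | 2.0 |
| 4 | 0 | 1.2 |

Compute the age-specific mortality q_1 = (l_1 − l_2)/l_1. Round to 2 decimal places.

lx = nx/n0 = nx/1500: 1, 0.546, 0.20733…, 0.054, 0
q_1 = (l_1 − l_2) / l_1 = (0.546 − 0.207333…) / 0.546
     = 0.338667… / 0.546 = 0.620269… → 0.62

0.62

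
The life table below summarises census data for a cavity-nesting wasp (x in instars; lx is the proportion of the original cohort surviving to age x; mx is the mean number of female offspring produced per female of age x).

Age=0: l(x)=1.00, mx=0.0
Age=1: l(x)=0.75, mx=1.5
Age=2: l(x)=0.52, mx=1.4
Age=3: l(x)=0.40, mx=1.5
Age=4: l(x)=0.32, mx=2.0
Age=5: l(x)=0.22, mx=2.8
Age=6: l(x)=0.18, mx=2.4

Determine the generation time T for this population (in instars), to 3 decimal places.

lx·mx: 0, 1.125, 0.728, 0.6, 0.64, 0.616, 0.432 → R0 = 4.141
x·lx·mx: 0, 1.125, 1.456, 1.8, 2.56, 3.08, 2.592 → Σ = 12.613
T = 12.613 / 4.141 = 3.045883… → 3.046

3.046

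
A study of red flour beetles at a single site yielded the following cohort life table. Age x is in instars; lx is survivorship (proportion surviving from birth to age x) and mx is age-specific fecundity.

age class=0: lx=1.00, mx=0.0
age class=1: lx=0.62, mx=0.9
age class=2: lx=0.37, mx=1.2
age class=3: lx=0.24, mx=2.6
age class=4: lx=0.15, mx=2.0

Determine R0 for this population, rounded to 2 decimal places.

1.93

lx·mx by age: 0, 0.558, 0.444, 0.624, 0.3
R0 = Σ lx·mx = 1.926 → 1.93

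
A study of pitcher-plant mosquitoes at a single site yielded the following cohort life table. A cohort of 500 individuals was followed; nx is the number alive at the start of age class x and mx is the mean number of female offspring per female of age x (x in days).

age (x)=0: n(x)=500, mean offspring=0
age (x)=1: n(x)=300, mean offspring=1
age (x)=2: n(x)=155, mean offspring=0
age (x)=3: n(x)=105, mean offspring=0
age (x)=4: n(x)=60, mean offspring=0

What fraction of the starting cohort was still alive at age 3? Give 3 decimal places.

l_3 = n_3/n_0 = 105/500 = 0.21 → 0.210

0.210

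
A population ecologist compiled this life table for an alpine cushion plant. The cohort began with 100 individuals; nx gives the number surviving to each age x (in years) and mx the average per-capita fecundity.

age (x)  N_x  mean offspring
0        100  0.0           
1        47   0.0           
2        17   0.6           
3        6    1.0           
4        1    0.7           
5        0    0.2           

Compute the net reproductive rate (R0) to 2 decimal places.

lx = nx/n0 = nx/100: 1, 0.47, 0.17, 0.06, 0.01, 0
lx·mx by age: 0, 0, 0.102, 0.06, 0.007, 0
R0 = Σ lx·mx = 0.169 → 0.17

0.17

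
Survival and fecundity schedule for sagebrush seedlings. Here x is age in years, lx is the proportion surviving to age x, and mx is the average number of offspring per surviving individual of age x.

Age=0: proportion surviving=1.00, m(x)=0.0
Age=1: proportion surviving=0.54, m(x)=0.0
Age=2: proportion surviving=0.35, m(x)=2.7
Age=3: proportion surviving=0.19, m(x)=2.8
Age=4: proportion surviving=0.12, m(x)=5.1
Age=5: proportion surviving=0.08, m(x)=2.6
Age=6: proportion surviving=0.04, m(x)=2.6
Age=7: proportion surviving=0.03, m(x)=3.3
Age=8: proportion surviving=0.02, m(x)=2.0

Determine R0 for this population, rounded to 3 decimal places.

2.540

lx·mx by age: 0, 0, 0.945, 0.532, 0.612, 0.208, 0.104, 0.099, 0.04
R0 = Σ lx·mx = 2.54 → 2.540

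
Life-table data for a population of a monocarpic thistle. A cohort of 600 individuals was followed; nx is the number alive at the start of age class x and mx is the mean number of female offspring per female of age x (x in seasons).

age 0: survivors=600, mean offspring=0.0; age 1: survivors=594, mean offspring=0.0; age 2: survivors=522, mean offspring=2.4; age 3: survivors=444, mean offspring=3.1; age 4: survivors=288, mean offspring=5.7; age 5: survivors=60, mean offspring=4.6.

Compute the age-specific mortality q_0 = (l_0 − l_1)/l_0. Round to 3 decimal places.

0.010

lx = nx/n0 = nx/600: 1, 0.99, 0.87, 0.74, 0.48, 0.1
q_0 = (l_0 − l_1) / l_0 = (1 − 0.99) / 1
     = 0.01 / 1 = 0.01 → 0.010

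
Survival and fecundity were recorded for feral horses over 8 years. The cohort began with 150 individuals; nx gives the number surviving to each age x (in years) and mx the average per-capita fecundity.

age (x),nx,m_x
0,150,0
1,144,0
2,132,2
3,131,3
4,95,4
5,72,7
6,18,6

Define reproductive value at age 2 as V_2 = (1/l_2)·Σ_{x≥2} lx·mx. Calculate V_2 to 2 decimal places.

12.49

lx = nx/n0 = nx/150: 1, 0.96, 0.88, 0.87333…, 0.63333…, 0.48, 0.12
lx·mx for x ≥ 2: 1.76, 2.62…, 2.533333…, 3.36, 0.72 → sum = 10.993333…
V_2 = 10.993333… / l_2 = 10.993333… / 0.88 = 12.492424… → 12.49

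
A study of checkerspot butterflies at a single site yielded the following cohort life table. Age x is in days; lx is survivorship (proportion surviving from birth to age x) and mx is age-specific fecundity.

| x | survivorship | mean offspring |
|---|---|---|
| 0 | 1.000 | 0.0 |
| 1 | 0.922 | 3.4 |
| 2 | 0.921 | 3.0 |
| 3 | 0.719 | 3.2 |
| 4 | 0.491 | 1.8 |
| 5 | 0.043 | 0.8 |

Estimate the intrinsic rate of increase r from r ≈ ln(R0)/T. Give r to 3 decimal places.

R0 = Σ lx·mx = 0 + 3.1348 + 2.763 + 2.3008 + 0.8838 + 0.0344 = 9.1168
Σ x·lx·mx = 19.2704; T = 19.2704/9.1168 = 2.11372…
r ≈ ln(R0)/T = ln(9.1168)/2.11372… = 1.0456… → 1.046

1.046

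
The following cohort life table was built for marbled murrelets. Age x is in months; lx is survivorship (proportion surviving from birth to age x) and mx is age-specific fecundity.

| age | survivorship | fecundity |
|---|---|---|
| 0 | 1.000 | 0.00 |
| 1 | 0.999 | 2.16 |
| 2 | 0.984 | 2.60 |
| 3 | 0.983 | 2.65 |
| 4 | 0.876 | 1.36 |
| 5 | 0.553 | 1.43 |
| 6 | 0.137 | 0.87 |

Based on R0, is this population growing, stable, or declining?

R0 = Σ lx·mx = 0 + 2.15784 + 2.5584 + 2.60495 + 1.19136 + 0.79079 + 0.11919 = 9.42253
R0 > 1, so the population is growing.

growing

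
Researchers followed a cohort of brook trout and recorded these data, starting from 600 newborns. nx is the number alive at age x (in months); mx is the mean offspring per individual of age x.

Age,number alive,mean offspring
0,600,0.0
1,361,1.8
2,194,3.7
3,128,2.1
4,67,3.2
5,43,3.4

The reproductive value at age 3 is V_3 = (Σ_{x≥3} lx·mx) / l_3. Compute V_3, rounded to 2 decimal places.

lx = nx/n0 = nx/600: 1, 0.60167…, 0.32333…, 0.21333…, 0.11167…, 0.07167…
lx·mx for x ≥ 3: 0.448…, 0.357333…, 0.243667… → sum = 1.049…
V_3 = 1.049… / l_3 = 1.049… / 0.213333… = 4.917188… → 4.92

4.92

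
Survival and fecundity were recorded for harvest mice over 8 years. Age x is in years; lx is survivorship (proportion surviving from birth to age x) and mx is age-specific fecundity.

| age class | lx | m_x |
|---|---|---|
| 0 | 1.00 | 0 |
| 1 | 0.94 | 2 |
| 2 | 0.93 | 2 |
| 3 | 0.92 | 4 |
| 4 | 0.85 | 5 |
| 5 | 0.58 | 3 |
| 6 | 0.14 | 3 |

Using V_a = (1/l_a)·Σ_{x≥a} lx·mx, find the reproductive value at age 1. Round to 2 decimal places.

lx·mx for x ≥ 1: 1.88, 1.86, 3.68, 4.25, 1.74, 0.42 → sum = 13.83
V_1 = 13.83 / l_1 = 13.83 / 0.94 = 14.712766… → 14.71

14.71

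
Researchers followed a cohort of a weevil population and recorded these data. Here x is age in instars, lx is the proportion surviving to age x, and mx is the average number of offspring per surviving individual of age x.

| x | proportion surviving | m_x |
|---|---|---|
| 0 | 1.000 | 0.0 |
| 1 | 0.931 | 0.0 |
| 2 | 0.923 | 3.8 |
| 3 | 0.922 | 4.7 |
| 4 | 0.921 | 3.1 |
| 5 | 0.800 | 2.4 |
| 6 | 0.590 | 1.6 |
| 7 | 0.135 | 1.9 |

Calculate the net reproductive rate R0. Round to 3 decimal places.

lx·mx by age: 0, 0, 3.5074, 4.3334, 2.8551, 1.92, 0.944, 0.2565
R0 = Σ lx·mx = 13.8164 → 13.816

13.816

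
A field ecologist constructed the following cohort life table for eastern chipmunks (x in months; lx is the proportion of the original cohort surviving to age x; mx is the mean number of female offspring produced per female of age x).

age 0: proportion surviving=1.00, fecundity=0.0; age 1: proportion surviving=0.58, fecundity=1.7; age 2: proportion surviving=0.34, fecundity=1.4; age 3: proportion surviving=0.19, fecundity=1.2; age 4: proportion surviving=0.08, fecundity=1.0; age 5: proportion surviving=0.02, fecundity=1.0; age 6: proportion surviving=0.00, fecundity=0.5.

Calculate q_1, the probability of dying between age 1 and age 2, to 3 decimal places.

0.414

q_1 = (l_1 − l_2) / l_1 = (0.58 − 0.34) / 0.58
     = 0.24 / 0.58 = 0.413793… → 0.414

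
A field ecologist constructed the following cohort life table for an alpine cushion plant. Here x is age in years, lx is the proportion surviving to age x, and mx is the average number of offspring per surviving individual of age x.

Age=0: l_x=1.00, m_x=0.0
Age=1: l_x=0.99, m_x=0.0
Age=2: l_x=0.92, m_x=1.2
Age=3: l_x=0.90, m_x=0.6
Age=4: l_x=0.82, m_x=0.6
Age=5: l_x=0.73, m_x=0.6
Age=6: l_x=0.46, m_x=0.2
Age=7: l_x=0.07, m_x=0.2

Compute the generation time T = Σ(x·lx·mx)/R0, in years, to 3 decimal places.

3.222

lx·mx: 0, 0, 1.104, 0.54, 0.492, 0.438, 0.092, 0.014 → R0 = 2.68
x·lx·mx: 0, 0, 2.208, 1.62, 1.968, 2.19, 0.552, 0.098 → Σ = 8.636
T = 8.636 / 2.68 = 3.222388… → 3.222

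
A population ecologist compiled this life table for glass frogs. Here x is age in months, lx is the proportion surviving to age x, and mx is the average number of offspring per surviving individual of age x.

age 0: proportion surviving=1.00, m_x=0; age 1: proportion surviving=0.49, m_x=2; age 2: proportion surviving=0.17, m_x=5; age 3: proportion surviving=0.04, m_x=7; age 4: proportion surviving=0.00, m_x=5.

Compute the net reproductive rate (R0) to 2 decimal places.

2.11

lx·mx by age: 0, 0.98, 0.85, 0.28, 0
R0 = Σ lx·mx = 2.11 → 2.11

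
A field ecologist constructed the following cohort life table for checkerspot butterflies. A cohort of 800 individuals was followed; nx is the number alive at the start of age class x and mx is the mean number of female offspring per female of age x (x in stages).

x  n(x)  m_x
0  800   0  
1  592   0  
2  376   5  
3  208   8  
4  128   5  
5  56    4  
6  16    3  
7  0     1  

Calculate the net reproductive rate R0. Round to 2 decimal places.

5.57

lx = nx/n0 = nx/800: 1, 0.74, 0.47, 0.26, 0.16, 0.07, 0.02, 0
lx·mx by age: 0, 0, 2.35, 2.08, 0.8, 0.28, 0.06, 0
R0 = Σ lx·mx = 5.57 → 5.57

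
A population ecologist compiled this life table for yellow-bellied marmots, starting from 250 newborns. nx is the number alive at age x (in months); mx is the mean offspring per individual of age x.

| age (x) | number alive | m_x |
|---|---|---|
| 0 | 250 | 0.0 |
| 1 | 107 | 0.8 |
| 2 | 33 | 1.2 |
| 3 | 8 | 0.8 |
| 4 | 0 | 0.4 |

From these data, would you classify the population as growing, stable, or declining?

lx = nx/n0 = nx/250: 1, 0.428, 0.132, 0.032, 0
R0 = Σ lx·mx = 0 + 0.3424 + 0.1584 + 0.0256 + 0 = 0.5264
R0 < 1, so the population is declining.

declining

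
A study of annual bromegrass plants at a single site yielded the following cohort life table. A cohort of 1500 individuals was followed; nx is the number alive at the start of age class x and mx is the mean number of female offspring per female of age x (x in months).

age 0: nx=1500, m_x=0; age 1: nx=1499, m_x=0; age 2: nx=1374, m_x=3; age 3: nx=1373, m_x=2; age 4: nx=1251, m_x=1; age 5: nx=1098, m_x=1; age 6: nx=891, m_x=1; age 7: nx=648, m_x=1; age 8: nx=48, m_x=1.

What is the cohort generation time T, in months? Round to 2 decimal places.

lx = nx/n0 = nx/1500: 1, 0.99933…, 0.916, 0.91533…, 0.834, 0.732, 0.594, 0.432, 0.032
lx·mx: 0, 0, 2.748, 1.830667…, 0.834, 0.732, 0.594, 0.432, 0.032 → R0 = 7.202667…
x·lx·mx: 0, 0, 5.496, 5.492…, 3.336, 3.66, 3.564, 3.024, 0.256 → Σ = 24.828…
T = 24.828… / 7.202667… = 3.447057… → 3.45

3.45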